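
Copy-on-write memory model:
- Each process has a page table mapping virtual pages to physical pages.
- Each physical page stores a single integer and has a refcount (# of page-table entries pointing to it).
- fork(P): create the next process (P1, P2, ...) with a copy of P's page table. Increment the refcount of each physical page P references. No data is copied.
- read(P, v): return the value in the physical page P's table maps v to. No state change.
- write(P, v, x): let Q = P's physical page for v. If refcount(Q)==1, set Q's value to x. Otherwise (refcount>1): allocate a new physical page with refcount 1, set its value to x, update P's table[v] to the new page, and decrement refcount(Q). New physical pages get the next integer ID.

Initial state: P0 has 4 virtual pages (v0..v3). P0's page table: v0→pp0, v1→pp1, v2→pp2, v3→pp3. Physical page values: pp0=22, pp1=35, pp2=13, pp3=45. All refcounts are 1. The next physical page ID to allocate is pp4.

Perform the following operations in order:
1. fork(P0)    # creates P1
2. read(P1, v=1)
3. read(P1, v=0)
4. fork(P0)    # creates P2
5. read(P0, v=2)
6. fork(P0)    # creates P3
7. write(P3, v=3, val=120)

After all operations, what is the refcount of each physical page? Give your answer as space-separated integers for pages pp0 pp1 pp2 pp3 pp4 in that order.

Answer: 4 4 4 3 1

Derivation:
Op 1: fork(P0) -> P1. 4 ppages; refcounts: pp0:2 pp1:2 pp2:2 pp3:2
Op 2: read(P1, v1) -> 35. No state change.
Op 3: read(P1, v0) -> 22. No state change.
Op 4: fork(P0) -> P2. 4 ppages; refcounts: pp0:3 pp1:3 pp2:3 pp3:3
Op 5: read(P0, v2) -> 13. No state change.
Op 6: fork(P0) -> P3. 4 ppages; refcounts: pp0:4 pp1:4 pp2:4 pp3:4
Op 7: write(P3, v3, 120). refcount(pp3)=4>1 -> COPY to pp4. 5 ppages; refcounts: pp0:4 pp1:4 pp2:4 pp3:3 pp4:1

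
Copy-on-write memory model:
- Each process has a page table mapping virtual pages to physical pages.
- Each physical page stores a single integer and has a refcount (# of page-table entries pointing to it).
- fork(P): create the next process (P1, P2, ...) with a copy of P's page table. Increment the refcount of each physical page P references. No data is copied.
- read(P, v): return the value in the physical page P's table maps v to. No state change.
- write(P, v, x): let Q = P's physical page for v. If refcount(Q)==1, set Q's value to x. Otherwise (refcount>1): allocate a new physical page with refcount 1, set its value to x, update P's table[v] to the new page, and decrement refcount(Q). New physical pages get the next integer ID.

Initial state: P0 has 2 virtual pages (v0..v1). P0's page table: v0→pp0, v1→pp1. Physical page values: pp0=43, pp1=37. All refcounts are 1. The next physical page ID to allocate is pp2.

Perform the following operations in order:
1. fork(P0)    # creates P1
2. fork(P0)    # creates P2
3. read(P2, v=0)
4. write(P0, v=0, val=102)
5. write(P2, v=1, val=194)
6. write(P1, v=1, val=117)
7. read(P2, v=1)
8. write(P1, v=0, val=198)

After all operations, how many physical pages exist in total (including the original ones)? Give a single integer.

Answer: 6

Derivation:
Op 1: fork(P0) -> P1. 2 ppages; refcounts: pp0:2 pp1:2
Op 2: fork(P0) -> P2. 2 ppages; refcounts: pp0:3 pp1:3
Op 3: read(P2, v0) -> 43. No state change.
Op 4: write(P0, v0, 102). refcount(pp0)=3>1 -> COPY to pp2. 3 ppages; refcounts: pp0:2 pp1:3 pp2:1
Op 5: write(P2, v1, 194). refcount(pp1)=3>1 -> COPY to pp3. 4 ppages; refcounts: pp0:2 pp1:2 pp2:1 pp3:1
Op 6: write(P1, v1, 117). refcount(pp1)=2>1 -> COPY to pp4. 5 ppages; refcounts: pp0:2 pp1:1 pp2:1 pp3:1 pp4:1
Op 7: read(P2, v1) -> 194. No state change.
Op 8: write(P1, v0, 198). refcount(pp0)=2>1 -> COPY to pp5. 6 ppages; refcounts: pp0:1 pp1:1 pp2:1 pp3:1 pp4:1 pp5:1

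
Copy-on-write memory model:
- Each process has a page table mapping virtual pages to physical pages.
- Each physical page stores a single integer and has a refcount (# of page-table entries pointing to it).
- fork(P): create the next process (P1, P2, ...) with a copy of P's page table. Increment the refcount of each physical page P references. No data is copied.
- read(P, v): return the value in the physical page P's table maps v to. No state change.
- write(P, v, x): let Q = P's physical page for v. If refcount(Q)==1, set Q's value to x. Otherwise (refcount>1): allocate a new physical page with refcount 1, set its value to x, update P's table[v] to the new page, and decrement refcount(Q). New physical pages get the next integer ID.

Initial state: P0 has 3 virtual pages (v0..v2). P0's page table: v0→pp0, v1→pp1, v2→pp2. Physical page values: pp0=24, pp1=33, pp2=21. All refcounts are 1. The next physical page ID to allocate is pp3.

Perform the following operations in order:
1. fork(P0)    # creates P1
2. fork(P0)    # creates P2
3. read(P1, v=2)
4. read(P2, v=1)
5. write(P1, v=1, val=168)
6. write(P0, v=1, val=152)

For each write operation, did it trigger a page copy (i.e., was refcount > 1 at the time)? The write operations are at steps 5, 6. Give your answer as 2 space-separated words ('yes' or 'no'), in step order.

Op 1: fork(P0) -> P1. 3 ppages; refcounts: pp0:2 pp1:2 pp2:2
Op 2: fork(P0) -> P2. 3 ppages; refcounts: pp0:3 pp1:3 pp2:3
Op 3: read(P1, v2) -> 21. No state change.
Op 4: read(P2, v1) -> 33. No state change.
Op 5: write(P1, v1, 168). refcount(pp1)=3>1 -> COPY to pp3. 4 ppages; refcounts: pp0:3 pp1:2 pp2:3 pp3:1
Op 6: write(P0, v1, 152). refcount(pp1)=2>1 -> COPY to pp4. 5 ppages; refcounts: pp0:3 pp1:1 pp2:3 pp3:1 pp4:1

yes yes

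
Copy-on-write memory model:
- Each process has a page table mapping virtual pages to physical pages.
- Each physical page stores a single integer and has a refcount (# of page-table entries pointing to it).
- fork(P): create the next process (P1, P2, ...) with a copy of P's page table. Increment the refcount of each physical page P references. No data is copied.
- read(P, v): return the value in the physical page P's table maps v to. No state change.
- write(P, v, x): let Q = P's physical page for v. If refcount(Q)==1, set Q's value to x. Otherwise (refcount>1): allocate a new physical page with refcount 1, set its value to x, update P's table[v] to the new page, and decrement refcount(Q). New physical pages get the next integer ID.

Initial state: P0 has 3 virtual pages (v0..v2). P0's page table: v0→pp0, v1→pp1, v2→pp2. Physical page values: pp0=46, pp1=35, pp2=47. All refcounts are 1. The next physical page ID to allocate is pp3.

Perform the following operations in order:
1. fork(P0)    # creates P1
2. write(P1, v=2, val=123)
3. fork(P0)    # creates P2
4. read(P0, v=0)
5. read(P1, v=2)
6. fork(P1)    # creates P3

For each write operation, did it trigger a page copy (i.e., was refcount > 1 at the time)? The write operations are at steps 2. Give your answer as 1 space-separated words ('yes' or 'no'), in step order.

Op 1: fork(P0) -> P1. 3 ppages; refcounts: pp0:2 pp1:2 pp2:2
Op 2: write(P1, v2, 123). refcount(pp2)=2>1 -> COPY to pp3. 4 ppages; refcounts: pp0:2 pp1:2 pp2:1 pp3:1
Op 3: fork(P0) -> P2. 4 ppages; refcounts: pp0:3 pp1:3 pp2:2 pp3:1
Op 4: read(P0, v0) -> 46. No state change.
Op 5: read(P1, v2) -> 123. No state change.
Op 6: fork(P1) -> P3. 4 ppages; refcounts: pp0:4 pp1:4 pp2:2 pp3:2

yes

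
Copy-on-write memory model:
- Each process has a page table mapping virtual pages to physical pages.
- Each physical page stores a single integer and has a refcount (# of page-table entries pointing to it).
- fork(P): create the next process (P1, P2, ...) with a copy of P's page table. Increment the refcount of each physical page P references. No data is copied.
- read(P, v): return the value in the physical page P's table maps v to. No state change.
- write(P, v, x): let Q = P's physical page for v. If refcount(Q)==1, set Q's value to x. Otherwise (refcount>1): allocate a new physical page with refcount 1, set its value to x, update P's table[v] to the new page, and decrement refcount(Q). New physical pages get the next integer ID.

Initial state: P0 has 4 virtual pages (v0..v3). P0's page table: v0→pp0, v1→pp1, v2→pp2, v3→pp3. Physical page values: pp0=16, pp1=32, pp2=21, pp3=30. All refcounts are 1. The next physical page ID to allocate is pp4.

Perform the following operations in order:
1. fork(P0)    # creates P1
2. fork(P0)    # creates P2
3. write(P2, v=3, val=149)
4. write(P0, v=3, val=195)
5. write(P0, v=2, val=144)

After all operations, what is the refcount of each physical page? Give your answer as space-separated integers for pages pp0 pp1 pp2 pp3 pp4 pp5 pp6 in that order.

Op 1: fork(P0) -> P1. 4 ppages; refcounts: pp0:2 pp1:2 pp2:2 pp3:2
Op 2: fork(P0) -> P2. 4 ppages; refcounts: pp0:3 pp1:3 pp2:3 pp3:3
Op 3: write(P2, v3, 149). refcount(pp3)=3>1 -> COPY to pp4. 5 ppages; refcounts: pp0:3 pp1:3 pp2:3 pp3:2 pp4:1
Op 4: write(P0, v3, 195). refcount(pp3)=2>1 -> COPY to pp5. 6 ppages; refcounts: pp0:3 pp1:3 pp2:3 pp3:1 pp4:1 pp5:1
Op 5: write(P0, v2, 144). refcount(pp2)=3>1 -> COPY to pp6. 7 ppages; refcounts: pp0:3 pp1:3 pp2:2 pp3:1 pp4:1 pp5:1 pp6:1

Answer: 3 3 2 1 1 1 1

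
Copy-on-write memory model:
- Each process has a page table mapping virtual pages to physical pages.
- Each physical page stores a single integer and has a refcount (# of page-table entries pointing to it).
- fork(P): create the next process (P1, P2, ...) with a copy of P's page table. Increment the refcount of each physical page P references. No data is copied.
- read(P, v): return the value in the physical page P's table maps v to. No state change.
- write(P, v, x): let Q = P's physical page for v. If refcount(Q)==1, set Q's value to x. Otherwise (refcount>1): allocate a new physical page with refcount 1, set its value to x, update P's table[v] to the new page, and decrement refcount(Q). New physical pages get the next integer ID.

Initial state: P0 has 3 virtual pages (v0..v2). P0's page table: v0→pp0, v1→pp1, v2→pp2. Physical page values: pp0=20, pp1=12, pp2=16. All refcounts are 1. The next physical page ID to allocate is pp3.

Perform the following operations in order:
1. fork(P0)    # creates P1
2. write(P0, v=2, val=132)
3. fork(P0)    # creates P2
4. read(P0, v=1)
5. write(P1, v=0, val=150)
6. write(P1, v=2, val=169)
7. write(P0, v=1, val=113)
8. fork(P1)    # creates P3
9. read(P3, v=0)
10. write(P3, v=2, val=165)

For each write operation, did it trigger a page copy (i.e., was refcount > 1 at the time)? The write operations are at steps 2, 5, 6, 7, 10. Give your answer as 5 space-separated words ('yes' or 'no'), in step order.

Op 1: fork(P0) -> P1. 3 ppages; refcounts: pp0:2 pp1:2 pp2:2
Op 2: write(P0, v2, 132). refcount(pp2)=2>1 -> COPY to pp3. 4 ppages; refcounts: pp0:2 pp1:2 pp2:1 pp3:1
Op 3: fork(P0) -> P2. 4 ppages; refcounts: pp0:3 pp1:3 pp2:1 pp3:2
Op 4: read(P0, v1) -> 12. No state change.
Op 5: write(P1, v0, 150). refcount(pp0)=3>1 -> COPY to pp4. 5 ppages; refcounts: pp0:2 pp1:3 pp2:1 pp3:2 pp4:1
Op 6: write(P1, v2, 169). refcount(pp2)=1 -> write in place. 5 ppages; refcounts: pp0:2 pp1:3 pp2:1 pp3:2 pp4:1
Op 7: write(P0, v1, 113). refcount(pp1)=3>1 -> COPY to pp5. 6 ppages; refcounts: pp0:2 pp1:2 pp2:1 pp3:2 pp4:1 pp5:1
Op 8: fork(P1) -> P3. 6 ppages; refcounts: pp0:2 pp1:3 pp2:2 pp3:2 pp4:2 pp5:1
Op 9: read(P3, v0) -> 150. No state change.
Op 10: write(P3, v2, 165). refcount(pp2)=2>1 -> COPY to pp6. 7 ppages; refcounts: pp0:2 pp1:3 pp2:1 pp3:2 pp4:2 pp5:1 pp6:1

yes yes no yes yes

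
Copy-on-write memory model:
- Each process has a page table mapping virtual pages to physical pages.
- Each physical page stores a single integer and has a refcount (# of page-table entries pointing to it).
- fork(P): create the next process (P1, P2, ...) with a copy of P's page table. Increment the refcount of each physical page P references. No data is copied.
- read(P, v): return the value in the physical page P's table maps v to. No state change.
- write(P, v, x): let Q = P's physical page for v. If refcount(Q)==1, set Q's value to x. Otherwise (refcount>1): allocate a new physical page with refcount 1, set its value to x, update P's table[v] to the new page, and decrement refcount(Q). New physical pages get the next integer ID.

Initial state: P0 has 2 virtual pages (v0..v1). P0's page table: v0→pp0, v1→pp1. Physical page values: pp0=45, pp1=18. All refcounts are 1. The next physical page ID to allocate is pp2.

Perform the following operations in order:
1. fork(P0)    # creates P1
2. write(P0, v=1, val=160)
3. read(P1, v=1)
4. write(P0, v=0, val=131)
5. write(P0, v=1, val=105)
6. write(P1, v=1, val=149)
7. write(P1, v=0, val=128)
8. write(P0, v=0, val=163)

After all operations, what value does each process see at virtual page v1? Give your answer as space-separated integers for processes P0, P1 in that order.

Answer: 105 149

Derivation:
Op 1: fork(P0) -> P1. 2 ppages; refcounts: pp0:2 pp1:2
Op 2: write(P0, v1, 160). refcount(pp1)=2>1 -> COPY to pp2. 3 ppages; refcounts: pp0:2 pp1:1 pp2:1
Op 3: read(P1, v1) -> 18. No state change.
Op 4: write(P0, v0, 131). refcount(pp0)=2>1 -> COPY to pp3. 4 ppages; refcounts: pp0:1 pp1:1 pp2:1 pp3:1
Op 5: write(P0, v1, 105). refcount(pp2)=1 -> write in place. 4 ppages; refcounts: pp0:1 pp1:1 pp2:1 pp3:1
Op 6: write(P1, v1, 149). refcount(pp1)=1 -> write in place. 4 ppages; refcounts: pp0:1 pp1:1 pp2:1 pp3:1
Op 7: write(P1, v0, 128). refcount(pp0)=1 -> write in place. 4 ppages; refcounts: pp0:1 pp1:1 pp2:1 pp3:1
Op 8: write(P0, v0, 163). refcount(pp3)=1 -> write in place. 4 ppages; refcounts: pp0:1 pp1:1 pp2:1 pp3:1
P0: v1 -> pp2 = 105
P1: v1 -> pp1 = 149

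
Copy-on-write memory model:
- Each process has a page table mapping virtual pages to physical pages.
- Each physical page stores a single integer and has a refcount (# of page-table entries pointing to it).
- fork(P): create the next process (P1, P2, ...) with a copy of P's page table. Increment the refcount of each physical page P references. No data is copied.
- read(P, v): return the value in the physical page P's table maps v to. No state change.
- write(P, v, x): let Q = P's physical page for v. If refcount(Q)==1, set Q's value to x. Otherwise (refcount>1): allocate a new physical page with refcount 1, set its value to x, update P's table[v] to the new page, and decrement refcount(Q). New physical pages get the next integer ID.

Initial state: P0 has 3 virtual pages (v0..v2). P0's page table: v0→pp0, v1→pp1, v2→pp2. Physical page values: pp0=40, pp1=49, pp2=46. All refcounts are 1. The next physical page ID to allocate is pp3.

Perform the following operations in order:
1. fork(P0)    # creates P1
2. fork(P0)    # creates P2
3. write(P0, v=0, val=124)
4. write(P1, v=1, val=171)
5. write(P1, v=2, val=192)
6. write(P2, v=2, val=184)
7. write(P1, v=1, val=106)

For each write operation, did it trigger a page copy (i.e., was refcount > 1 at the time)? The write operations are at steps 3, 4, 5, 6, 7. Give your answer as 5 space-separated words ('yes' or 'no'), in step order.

Op 1: fork(P0) -> P1. 3 ppages; refcounts: pp0:2 pp1:2 pp2:2
Op 2: fork(P0) -> P2. 3 ppages; refcounts: pp0:3 pp1:3 pp2:3
Op 3: write(P0, v0, 124). refcount(pp0)=3>1 -> COPY to pp3. 4 ppages; refcounts: pp0:2 pp1:3 pp2:3 pp3:1
Op 4: write(P1, v1, 171). refcount(pp1)=3>1 -> COPY to pp4. 5 ppages; refcounts: pp0:2 pp1:2 pp2:3 pp3:1 pp4:1
Op 5: write(P1, v2, 192). refcount(pp2)=3>1 -> COPY to pp5. 6 ppages; refcounts: pp0:2 pp1:2 pp2:2 pp3:1 pp4:1 pp5:1
Op 6: write(P2, v2, 184). refcount(pp2)=2>1 -> COPY to pp6. 7 ppages; refcounts: pp0:2 pp1:2 pp2:1 pp3:1 pp4:1 pp5:1 pp6:1
Op 7: write(P1, v1, 106). refcount(pp4)=1 -> write in place. 7 ppages; refcounts: pp0:2 pp1:2 pp2:1 pp3:1 pp4:1 pp5:1 pp6:1

yes yes yes yes no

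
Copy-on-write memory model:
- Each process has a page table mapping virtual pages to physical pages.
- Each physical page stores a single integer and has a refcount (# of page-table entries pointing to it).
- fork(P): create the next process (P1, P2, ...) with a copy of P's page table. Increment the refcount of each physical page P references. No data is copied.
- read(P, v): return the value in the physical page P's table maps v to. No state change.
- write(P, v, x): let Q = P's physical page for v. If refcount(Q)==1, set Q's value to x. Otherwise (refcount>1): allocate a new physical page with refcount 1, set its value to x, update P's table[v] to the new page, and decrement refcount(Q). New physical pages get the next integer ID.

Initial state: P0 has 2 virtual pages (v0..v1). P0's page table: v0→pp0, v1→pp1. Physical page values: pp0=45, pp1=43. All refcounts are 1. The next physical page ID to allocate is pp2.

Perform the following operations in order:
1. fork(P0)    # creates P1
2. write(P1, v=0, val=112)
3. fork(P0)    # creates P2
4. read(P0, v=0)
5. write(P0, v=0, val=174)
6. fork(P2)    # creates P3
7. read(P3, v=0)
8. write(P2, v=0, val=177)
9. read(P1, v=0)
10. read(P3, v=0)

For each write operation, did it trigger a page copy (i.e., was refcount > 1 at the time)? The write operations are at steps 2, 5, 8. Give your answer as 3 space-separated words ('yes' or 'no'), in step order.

Op 1: fork(P0) -> P1. 2 ppages; refcounts: pp0:2 pp1:2
Op 2: write(P1, v0, 112). refcount(pp0)=2>1 -> COPY to pp2. 3 ppages; refcounts: pp0:1 pp1:2 pp2:1
Op 3: fork(P0) -> P2. 3 ppages; refcounts: pp0:2 pp1:3 pp2:1
Op 4: read(P0, v0) -> 45. No state change.
Op 5: write(P0, v0, 174). refcount(pp0)=2>1 -> COPY to pp3. 4 ppages; refcounts: pp0:1 pp1:3 pp2:1 pp3:1
Op 6: fork(P2) -> P3. 4 ppages; refcounts: pp0:2 pp1:4 pp2:1 pp3:1
Op 7: read(P3, v0) -> 45. No state change.
Op 8: write(P2, v0, 177). refcount(pp0)=2>1 -> COPY to pp4. 5 ppages; refcounts: pp0:1 pp1:4 pp2:1 pp3:1 pp4:1
Op 9: read(P1, v0) -> 112. No state change.
Op 10: read(P3, v0) -> 45. No state change.

yes yes yes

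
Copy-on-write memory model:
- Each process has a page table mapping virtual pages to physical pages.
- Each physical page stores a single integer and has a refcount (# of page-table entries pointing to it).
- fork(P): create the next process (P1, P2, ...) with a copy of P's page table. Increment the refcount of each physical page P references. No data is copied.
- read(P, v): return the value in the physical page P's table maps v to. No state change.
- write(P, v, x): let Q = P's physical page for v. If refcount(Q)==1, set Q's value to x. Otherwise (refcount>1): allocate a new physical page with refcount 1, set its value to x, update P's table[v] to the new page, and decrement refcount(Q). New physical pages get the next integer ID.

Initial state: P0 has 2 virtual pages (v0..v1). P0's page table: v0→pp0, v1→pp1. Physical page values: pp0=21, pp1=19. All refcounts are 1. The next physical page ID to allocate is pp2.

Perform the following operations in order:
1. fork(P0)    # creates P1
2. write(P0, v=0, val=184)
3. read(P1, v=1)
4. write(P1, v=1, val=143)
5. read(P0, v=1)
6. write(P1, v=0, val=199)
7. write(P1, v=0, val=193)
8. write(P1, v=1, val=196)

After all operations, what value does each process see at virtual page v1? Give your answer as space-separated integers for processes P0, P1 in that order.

Answer: 19 196

Derivation:
Op 1: fork(P0) -> P1. 2 ppages; refcounts: pp0:2 pp1:2
Op 2: write(P0, v0, 184). refcount(pp0)=2>1 -> COPY to pp2. 3 ppages; refcounts: pp0:1 pp1:2 pp2:1
Op 3: read(P1, v1) -> 19. No state change.
Op 4: write(P1, v1, 143). refcount(pp1)=2>1 -> COPY to pp3. 4 ppages; refcounts: pp0:1 pp1:1 pp2:1 pp3:1
Op 5: read(P0, v1) -> 19. No state change.
Op 6: write(P1, v0, 199). refcount(pp0)=1 -> write in place. 4 ppages; refcounts: pp0:1 pp1:1 pp2:1 pp3:1
Op 7: write(P1, v0, 193). refcount(pp0)=1 -> write in place. 4 ppages; refcounts: pp0:1 pp1:1 pp2:1 pp3:1
Op 8: write(P1, v1, 196). refcount(pp3)=1 -> write in place. 4 ppages; refcounts: pp0:1 pp1:1 pp2:1 pp3:1
P0: v1 -> pp1 = 19
P1: v1 -> pp3 = 196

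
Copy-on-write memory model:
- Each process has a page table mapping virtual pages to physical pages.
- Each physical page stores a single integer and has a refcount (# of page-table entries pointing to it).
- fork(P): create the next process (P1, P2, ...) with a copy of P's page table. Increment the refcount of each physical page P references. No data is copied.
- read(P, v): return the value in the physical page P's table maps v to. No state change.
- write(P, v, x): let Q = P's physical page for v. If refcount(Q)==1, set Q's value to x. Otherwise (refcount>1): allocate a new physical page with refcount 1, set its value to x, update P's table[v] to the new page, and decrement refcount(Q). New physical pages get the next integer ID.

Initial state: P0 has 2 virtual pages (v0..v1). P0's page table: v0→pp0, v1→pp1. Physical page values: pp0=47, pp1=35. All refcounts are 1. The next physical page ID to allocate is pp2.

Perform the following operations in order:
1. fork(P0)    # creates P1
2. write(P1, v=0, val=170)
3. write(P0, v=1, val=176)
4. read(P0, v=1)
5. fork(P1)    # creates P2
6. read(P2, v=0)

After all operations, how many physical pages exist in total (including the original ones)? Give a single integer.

Op 1: fork(P0) -> P1. 2 ppages; refcounts: pp0:2 pp1:2
Op 2: write(P1, v0, 170). refcount(pp0)=2>1 -> COPY to pp2. 3 ppages; refcounts: pp0:1 pp1:2 pp2:1
Op 3: write(P0, v1, 176). refcount(pp1)=2>1 -> COPY to pp3. 4 ppages; refcounts: pp0:1 pp1:1 pp2:1 pp3:1
Op 4: read(P0, v1) -> 176. No state change.
Op 5: fork(P1) -> P2. 4 ppages; refcounts: pp0:1 pp1:2 pp2:2 pp3:1
Op 6: read(P2, v0) -> 170. No state change.

Answer: 4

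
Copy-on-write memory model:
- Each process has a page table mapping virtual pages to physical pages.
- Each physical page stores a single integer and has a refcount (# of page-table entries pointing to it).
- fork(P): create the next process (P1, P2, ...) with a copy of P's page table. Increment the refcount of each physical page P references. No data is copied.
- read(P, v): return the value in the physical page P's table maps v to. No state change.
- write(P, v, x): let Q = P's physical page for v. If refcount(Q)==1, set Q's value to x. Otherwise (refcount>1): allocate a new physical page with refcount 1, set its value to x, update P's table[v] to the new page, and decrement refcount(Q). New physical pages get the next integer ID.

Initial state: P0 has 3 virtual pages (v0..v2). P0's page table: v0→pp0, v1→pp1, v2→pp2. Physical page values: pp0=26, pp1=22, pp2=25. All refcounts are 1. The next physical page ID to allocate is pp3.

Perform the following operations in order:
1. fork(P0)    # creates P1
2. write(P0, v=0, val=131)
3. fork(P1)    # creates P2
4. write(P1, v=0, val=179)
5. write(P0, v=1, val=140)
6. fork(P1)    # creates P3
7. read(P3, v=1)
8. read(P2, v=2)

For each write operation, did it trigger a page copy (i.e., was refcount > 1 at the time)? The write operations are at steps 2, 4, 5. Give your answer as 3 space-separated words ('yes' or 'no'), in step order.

Op 1: fork(P0) -> P1. 3 ppages; refcounts: pp0:2 pp1:2 pp2:2
Op 2: write(P0, v0, 131). refcount(pp0)=2>1 -> COPY to pp3. 4 ppages; refcounts: pp0:1 pp1:2 pp2:2 pp3:1
Op 3: fork(P1) -> P2. 4 ppages; refcounts: pp0:2 pp1:3 pp2:3 pp3:1
Op 4: write(P1, v0, 179). refcount(pp0)=2>1 -> COPY to pp4. 5 ppages; refcounts: pp0:1 pp1:3 pp2:3 pp3:1 pp4:1
Op 5: write(P0, v1, 140). refcount(pp1)=3>1 -> COPY to pp5. 6 ppages; refcounts: pp0:1 pp1:2 pp2:3 pp3:1 pp4:1 pp5:1
Op 6: fork(P1) -> P3. 6 ppages; refcounts: pp0:1 pp1:3 pp2:4 pp3:1 pp4:2 pp5:1
Op 7: read(P3, v1) -> 22. No state change.
Op 8: read(P2, v2) -> 25. No state change.

yes yes yes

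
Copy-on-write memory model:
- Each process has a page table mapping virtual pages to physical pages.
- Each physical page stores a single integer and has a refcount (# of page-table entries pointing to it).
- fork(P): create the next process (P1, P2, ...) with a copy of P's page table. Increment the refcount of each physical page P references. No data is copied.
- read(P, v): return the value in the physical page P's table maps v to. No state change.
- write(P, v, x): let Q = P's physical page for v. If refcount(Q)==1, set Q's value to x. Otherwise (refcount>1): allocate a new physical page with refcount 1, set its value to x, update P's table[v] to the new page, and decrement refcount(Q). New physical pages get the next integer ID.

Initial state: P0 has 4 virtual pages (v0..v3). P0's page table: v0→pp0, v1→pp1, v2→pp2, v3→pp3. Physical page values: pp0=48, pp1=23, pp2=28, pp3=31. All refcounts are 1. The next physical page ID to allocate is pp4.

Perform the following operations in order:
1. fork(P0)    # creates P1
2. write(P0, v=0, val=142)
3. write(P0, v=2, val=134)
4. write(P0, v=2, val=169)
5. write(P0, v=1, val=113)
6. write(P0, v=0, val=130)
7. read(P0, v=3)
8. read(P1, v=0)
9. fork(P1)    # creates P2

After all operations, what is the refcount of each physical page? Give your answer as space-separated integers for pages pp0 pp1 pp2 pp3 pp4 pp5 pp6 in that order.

Op 1: fork(P0) -> P1. 4 ppages; refcounts: pp0:2 pp1:2 pp2:2 pp3:2
Op 2: write(P0, v0, 142). refcount(pp0)=2>1 -> COPY to pp4. 5 ppages; refcounts: pp0:1 pp1:2 pp2:2 pp3:2 pp4:1
Op 3: write(P0, v2, 134). refcount(pp2)=2>1 -> COPY to pp5. 6 ppages; refcounts: pp0:1 pp1:2 pp2:1 pp3:2 pp4:1 pp5:1
Op 4: write(P0, v2, 169). refcount(pp5)=1 -> write in place. 6 ppages; refcounts: pp0:1 pp1:2 pp2:1 pp3:2 pp4:1 pp5:1
Op 5: write(P0, v1, 113). refcount(pp1)=2>1 -> COPY to pp6. 7 ppages; refcounts: pp0:1 pp1:1 pp2:1 pp3:2 pp4:1 pp5:1 pp6:1
Op 6: write(P0, v0, 130). refcount(pp4)=1 -> write in place. 7 ppages; refcounts: pp0:1 pp1:1 pp2:1 pp3:2 pp4:1 pp5:1 pp6:1
Op 7: read(P0, v3) -> 31. No state change.
Op 8: read(P1, v0) -> 48. No state change.
Op 9: fork(P1) -> P2. 7 ppages; refcounts: pp0:2 pp1:2 pp2:2 pp3:3 pp4:1 pp5:1 pp6:1

Answer: 2 2 2 3 1 1 1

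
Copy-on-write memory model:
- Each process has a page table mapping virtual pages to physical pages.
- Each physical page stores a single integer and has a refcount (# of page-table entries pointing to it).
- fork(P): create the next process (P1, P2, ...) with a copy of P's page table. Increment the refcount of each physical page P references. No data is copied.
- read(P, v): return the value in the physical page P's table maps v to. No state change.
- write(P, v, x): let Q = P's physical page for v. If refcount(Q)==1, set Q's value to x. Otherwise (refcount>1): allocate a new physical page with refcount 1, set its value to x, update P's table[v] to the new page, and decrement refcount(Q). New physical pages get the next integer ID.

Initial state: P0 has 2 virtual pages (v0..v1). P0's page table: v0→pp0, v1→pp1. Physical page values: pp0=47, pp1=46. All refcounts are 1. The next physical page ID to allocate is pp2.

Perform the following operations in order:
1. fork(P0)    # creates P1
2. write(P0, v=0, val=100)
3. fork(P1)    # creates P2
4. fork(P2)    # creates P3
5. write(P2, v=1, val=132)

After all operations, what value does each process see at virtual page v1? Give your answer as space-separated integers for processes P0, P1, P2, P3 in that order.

Op 1: fork(P0) -> P1. 2 ppages; refcounts: pp0:2 pp1:2
Op 2: write(P0, v0, 100). refcount(pp0)=2>1 -> COPY to pp2. 3 ppages; refcounts: pp0:1 pp1:2 pp2:1
Op 3: fork(P1) -> P2. 3 ppages; refcounts: pp0:2 pp1:3 pp2:1
Op 4: fork(P2) -> P3. 3 ppages; refcounts: pp0:3 pp1:4 pp2:1
Op 5: write(P2, v1, 132). refcount(pp1)=4>1 -> COPY to pp3. 4 ppages; refcounts: pp0:3 pp1:3 pp2:1 pp3:1
P0: v1 -> pp1 = 46
P1: v1 -> pp1 = 46
P2: v1 -> pp3 = 132
P3: v1 -> pp1 = 46

Answer: 46 46 132 46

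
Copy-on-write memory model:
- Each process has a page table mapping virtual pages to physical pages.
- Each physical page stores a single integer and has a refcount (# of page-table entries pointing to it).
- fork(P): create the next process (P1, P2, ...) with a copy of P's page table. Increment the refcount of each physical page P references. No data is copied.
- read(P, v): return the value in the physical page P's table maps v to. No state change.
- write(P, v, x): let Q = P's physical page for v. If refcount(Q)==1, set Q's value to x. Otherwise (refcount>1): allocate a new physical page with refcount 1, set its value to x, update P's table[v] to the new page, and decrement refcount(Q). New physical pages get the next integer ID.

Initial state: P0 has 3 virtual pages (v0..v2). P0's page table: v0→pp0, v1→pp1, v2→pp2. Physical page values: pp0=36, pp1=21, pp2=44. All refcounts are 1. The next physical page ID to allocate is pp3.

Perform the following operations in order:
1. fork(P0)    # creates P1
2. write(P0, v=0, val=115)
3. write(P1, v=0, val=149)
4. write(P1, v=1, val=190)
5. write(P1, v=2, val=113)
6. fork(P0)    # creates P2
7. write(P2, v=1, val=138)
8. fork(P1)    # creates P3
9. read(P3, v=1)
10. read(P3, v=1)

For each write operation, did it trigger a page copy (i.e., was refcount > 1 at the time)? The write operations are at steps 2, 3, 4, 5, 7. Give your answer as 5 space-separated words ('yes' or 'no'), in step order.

Op 1: fork(P0) -> P1. 3 ppages; refcounts: pp0:2 pp1:2 pp2:2
Op 2: write(P0, v0, 115). refcount(pp0)=2>1 -> COPY to pp3. 4 ppages; refcounts: pp0:1 pp1:2 pp2:2 pp3:1
Op 3: write(P1, v0, 149). refcount(pp0)=1 -> write in place. 4 ppages; refcounts: pp0:1 pp1:2 pp2:2 pp3:1
Op 4: write(P1, v1, 190). refcount(pp1)=2>1 -> COPY to pp4. 5 ppages; refcounts: pp0:1 pp1:1 pp2:2 pp3:1 pp4:1
Op 5: write(P1, v2, 113). refcount(pp2)=2>1 -> COPY to pp5. 6 ppages; refcounts: pp0:1 pp1:1 pp2:1 pp3:1 pp4:1 pp5:1
Op 6: fork(P0) -> P2. 6 ppages; refcounts: pp0:1 pp1:2 pp2:2 pp3:2 pp4:1 pp5:1
Op 7: write(P2, v1, 138). refcount(pp1)=2>1 -> COPY to pp6. 7 ppages; refcounts: pp0:1 pp1:1 pp2:2 pp3:2 pp4:1 pp5:1 pp6:1
Op 8: fork(P1) -> P3. 7 ppages; refcounts: pp0:2 pp1:1 pp2:2 pp3:2 pp4:2 pp5:2 pp6:1
Op 9: read(P3, v1) -> 190. No state change.
Op 10: read(P3, v1) -> 190. No state change.

yes no yes yes yes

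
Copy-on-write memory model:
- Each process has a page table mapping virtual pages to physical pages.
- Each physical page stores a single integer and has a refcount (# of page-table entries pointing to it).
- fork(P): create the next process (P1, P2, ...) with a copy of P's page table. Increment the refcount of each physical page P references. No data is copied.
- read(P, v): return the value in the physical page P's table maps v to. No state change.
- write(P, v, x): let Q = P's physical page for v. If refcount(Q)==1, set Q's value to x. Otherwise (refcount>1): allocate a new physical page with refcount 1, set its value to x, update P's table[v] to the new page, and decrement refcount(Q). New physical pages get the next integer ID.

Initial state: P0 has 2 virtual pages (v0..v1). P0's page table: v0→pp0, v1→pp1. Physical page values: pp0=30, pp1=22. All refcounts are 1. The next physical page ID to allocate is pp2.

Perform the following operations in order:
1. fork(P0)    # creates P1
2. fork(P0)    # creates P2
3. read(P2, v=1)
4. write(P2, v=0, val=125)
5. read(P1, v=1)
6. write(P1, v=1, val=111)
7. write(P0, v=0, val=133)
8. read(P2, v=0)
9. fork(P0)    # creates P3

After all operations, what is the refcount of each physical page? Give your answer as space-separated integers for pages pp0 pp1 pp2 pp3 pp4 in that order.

Answer: 1 3 1 1 2

Derivation:
Op 1: fork(P0) -> P1. 2 ppages; refcounts: pp0:2 pp1:2
Op 2: fork(P0) -> P2. 2 ppages; refcounts: pp0:3 pp1:3
Op 3: read(P2, v1) -> 22. No state change.
Op 4: write(P2, v0, 125). refcount(pp0)=3>1 -> COPY to pp2. 3 ppages; refcounts: pp0:2 pp1:3 pp2:1
Op 5: read(P1, v1) -> 22. No state change.
Op 6: write(P1, v1, 111). refcount(pp1)=3>1 -> COPY to pp3. 4 ppages; refcounts: pp0:2 pp1:2 pp2:1 pp3:1
Op 7: write(P0, v0, 133). refcount(pp0)=2>1 -> COPY to pp4. 5 ppages; refcounts: pp0:1 pp1:2 pp2:1 pp3:1 pp4:1
Op 8: read(P2, v0) -> 125. No state change.
Op 9: fork(P0) -> P3. 5 ppages; refcounts: pp0:1 pp1:3 pp2:1 pp3:1 pp4:2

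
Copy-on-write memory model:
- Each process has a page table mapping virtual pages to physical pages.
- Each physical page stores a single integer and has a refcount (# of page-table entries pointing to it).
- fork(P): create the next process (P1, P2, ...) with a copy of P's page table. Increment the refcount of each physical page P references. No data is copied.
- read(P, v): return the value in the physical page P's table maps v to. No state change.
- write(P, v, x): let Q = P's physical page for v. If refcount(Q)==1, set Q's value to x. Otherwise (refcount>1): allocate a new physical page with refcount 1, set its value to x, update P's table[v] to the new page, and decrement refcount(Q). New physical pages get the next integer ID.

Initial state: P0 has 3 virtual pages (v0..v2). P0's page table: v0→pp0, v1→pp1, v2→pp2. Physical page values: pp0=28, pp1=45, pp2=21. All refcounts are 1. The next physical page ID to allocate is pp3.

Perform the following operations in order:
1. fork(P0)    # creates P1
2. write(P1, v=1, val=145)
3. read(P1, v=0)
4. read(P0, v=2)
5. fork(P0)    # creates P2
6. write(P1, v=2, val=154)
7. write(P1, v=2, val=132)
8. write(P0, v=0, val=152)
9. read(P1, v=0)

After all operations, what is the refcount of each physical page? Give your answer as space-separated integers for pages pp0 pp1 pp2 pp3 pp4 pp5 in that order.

Answer: 2 2 2 1 1 1

Derivation:
Op 1: fork(P0) -> P1. 3 ppages; refcounts: pp0:2 pp1:2 pp2:2
Op 2: write(P1, v1, 145). refcount(pp1)=2>1 -> COPY to pp3. 4 ppages; refcounts: pp0:2 pp1:1 pp2:2 pp3:1
Op 3: read(P1, v0) -> 28. No state change.
Op 4: read(P0, v2) -> 21. No state change.
Op 5: fork(P0) -> P2. 4 ppages; refcounts: pp0:3 pp1:2 pp2:3 pp3:1
Op 6: write(P1, v2, 154). refcount(pp2)=3>1 -> COPY to pp4. 5 ppages; refcounts: pp0:3 pp1:2 pp2:2 pp3:1 pp4:1
Op 7: write(P1, v2, 132). refcount(pp4)=1 -> write in place. 5 ppages; refcounts: pp0:3 pp1:2 pp2:2 pp3:1 pp4:1
Op 8: write(P0, v0, 152). refcount(pp0)=3>1 -> COPY to pp5. 6 ppages; refcounts: pp0:2 pp1:2 pp2:2 pp3:1 pp4:1 pp5:1
Op 9: read(P1, v0) -> 28. No state change.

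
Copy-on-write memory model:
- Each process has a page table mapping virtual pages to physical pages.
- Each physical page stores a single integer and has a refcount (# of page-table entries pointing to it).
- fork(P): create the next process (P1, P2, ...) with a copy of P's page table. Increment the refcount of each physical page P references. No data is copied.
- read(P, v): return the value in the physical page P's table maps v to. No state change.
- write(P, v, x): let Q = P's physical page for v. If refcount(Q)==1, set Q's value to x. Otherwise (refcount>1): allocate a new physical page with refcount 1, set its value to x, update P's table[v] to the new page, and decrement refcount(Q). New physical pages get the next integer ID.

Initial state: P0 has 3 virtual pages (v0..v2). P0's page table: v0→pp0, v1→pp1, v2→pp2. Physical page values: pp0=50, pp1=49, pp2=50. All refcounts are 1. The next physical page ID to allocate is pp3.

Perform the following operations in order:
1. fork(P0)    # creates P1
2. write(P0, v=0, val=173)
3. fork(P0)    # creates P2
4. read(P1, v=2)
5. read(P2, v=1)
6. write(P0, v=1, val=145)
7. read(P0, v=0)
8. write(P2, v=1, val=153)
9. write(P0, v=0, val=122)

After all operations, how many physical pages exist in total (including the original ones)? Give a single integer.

Op 1: fork(P0) -> P1. 3 ppages; refcounts: pp0:2 pp1:2 pp2:2
Op 2: write(P0, v0, 173). refcount(pp0)=2>1 -> COPY to pp3. 4 ppages; refcounts: pp0:1 pp1:2 pp2:2 pp3:1
Op 3: fork(P0) -> P2. 4 ppages; refcounts: pp0:1 pp1:3 pp2:3 pp3:2
Op 4: read(P1, v2) -> 50. No state change.
Op 5: read(P2, v1) -> 49. No state change.
Op 6: write(P0, v1, 145). refcount(pp1)=3>1 -> COPY to pp4. 5 ppages; refcounts: pp0:1 pp1:2 pp2:3 pp3:2 pp4:1
Op 7: read(P0, v0) -> 173. No state change.
Op 8: write(P2, v1, 153). refcount(pp1)=2>1 -> COPY to pp5. 6 ppages; refcounts: pp0:1 pp1:1 pp2:3 pp3:2 pp4:1 pp5:1
Op 9: write(P0, v0, 122). refcount(pp3)=2>1 -> COPY to pp6. 7 ppages; refcounts: pp0:1 pp1:1 pp2:3 pp3:1 pp4:1 pp5:1 pp6:1

Answer: 7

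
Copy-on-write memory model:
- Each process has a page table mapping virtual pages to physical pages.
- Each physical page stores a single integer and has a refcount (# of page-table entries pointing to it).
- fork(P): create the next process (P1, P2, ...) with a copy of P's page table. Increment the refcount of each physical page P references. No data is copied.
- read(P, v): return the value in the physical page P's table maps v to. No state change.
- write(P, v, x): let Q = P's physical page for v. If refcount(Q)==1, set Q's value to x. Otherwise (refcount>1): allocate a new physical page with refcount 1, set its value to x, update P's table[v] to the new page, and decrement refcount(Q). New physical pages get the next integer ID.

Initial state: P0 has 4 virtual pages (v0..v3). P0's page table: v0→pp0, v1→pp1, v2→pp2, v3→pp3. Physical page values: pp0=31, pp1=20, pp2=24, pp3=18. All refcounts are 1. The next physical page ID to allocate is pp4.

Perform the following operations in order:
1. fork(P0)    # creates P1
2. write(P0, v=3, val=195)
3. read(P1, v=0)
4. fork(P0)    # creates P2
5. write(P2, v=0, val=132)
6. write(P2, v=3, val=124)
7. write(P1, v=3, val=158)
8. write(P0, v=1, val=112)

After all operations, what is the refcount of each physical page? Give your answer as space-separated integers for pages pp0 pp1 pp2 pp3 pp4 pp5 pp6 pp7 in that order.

Answer: 2 2 3 1 1 1 1 1

Derivation:
Op 1: fork(P0) -> P1. 4 ppages; refcounts: pp0:2 pp1:2 pp2:2 pp3:2
Op 2: write(P0, v3, 195). refcount(pp3)=2>1 -> COPY to pp4. 5 ppages; refcounts: pp0:2 pp1:2 pp2:2 pp3:1 pp4:1
Op 3: read(P1, v0) -> 31. No state change.
Op 4: fork(P0) -> P2. 5 ppages; refcounts: pp0:3 pp1:3 pp2:3 pp3:1 pp4:2
Op 5: write(P2, v0, 132). refcount(pp0)=3>1 -> COPY to pp5. 6 ppages; refcounts: pp0:2 pp1:3 pp2:3 pp3:1 pp4:2 pp5:1
Op 6: write(P2, v3, 124). refcount(pp4)=2>1 -> COPY to pp6. 7 ppages; refcounts: pp0:2 pp1:3 pp2:3 pp3:1 pp4:1 pp5:1 pp6:1
Op 7: write(P1, v3, 158). refcount(pp3)=1 -> write in place. 7 ppages; refcounts: pp0:2 pp1:3 pp2:3 pp3:1 pp4:1 pp5:1 pp6:1
Op 8: write(P0, v1, 112). refcount(pp1)=3>1 -> COPY to pp7. 8 ppages; refcounts: pp0:2 pp1:2 pp2:3 pp3:1 pp4:1 pp5:1 pp6:1 pp7:1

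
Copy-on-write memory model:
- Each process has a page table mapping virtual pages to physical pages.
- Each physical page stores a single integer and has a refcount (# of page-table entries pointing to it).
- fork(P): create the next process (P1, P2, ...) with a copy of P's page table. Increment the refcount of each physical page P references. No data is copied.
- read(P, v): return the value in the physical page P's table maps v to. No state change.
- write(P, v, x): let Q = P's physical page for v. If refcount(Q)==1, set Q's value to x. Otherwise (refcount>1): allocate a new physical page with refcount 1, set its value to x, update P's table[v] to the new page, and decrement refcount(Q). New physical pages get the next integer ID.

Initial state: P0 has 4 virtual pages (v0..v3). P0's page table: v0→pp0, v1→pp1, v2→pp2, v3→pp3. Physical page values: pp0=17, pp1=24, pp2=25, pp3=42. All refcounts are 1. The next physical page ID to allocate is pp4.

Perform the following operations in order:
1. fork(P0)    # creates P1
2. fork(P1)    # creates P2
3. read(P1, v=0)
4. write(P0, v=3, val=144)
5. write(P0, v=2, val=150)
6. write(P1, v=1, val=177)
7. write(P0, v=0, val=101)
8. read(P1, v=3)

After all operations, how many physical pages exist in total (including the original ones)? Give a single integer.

Answer: 8

Derivation:
Op 1: fork(P0) -> P1. 4 ppages; refcounts: pp0:2 pp1:2 pp2:2 pp3:2
Op 2: fork(P1) -> P2. 4 ppages; refcounts: pp0:3 pp1:3 pp2:3 pp3:3
Op 3: read(P1, v0) -> 17. No state change.
Op 4: write(P0, v3, 144). refcount(pp3)=3>1 -> COPY to pp4. 5 ppages; refcounts: pp0:3 pp1:3 pp2:3 pp3:2 pp4:1
Op 5: write(P0, v2, 150). refcount(pp2)=3>1 -> COPY to pp5. 6 ppages; refcounts: pp0:3 pp1:3 pp2:2 pp3:2 pp4:1 pp5:1
Op 6: write(P1, v1, 177). refcount(pp1)=3>1 -> COPY to pp6. 7 ppages; refcounts: pp0:3 pp1:2 pp2:2 pp3:2 pp4:1 pp5:1 pp6:1
Op 7: write(P0, v0, 101). refcount(pp0)=3>1 -> COPY to pp7. 8 ppages; refcounts: pp0:2 pp1:2 pp2:2 pp3:2 pp4:1 pp5:1 pp6:1 pp7:1
Op 8: read(P1, v3) -> 42. No state change.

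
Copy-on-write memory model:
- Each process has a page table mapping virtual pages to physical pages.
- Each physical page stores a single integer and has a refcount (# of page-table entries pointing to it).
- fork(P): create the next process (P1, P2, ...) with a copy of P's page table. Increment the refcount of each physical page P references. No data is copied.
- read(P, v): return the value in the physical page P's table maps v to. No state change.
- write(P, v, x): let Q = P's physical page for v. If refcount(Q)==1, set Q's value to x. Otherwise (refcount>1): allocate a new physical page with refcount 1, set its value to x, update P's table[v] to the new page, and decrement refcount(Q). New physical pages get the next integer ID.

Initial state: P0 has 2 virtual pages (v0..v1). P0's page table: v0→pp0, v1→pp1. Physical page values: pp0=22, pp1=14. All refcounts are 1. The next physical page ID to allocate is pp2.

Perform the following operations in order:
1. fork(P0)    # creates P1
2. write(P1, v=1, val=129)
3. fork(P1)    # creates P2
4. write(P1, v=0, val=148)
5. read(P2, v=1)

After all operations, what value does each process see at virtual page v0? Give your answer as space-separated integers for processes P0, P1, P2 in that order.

Op 1: fork(P0) -> P1. 2 ppages; refcounts: pp0:2 pp1:2
Op 2: write(P1, v1, 129). refcount(pp1)=2>1 -> COPY to pp2. 3 ppages; refcounts: pp0:2 pp1:1 pp2:1
Op 3: fork(P1) -> P2. 3 ppages; refcounts: pp0:3 pp1:1 pp2:2
Op 4: write(P1, v0, 148). refcount(pp0)=3>1 -> COPY to pp3. 4 ppages; refcounts: pp0:2 pp1:1 pp2:2 pp3:1
Op 5: read(P2, v1) -> 129. No state change.
P0: v0 -> pp0 = 22
P1: v0 -> pp3 = 148
P2: v0 -> pp0 = 22

Answer: 22 148 22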